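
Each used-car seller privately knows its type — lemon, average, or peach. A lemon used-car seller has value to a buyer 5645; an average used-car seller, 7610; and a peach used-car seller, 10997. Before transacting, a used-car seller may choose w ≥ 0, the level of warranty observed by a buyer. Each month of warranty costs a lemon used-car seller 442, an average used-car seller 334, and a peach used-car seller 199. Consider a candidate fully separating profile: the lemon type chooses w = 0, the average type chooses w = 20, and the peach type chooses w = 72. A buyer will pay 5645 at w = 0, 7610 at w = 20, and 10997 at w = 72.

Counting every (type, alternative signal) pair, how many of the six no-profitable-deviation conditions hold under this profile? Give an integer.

3

Peach (own payoff 10997 − 199×72 = -3331): to w=0 gives 5645 → profitable ✗; to w=20 gives 7610 − 199×20 = 3630 → profitable ✗.
Lemon (own payoff 5645): to w=20 gives 7610 − 442×20 = -1230 → no gain ✓; to w=72 gives 10997 − 442×72 = -20827 → no gain ✓.
Average (own payoff 7610 − 334×20 = 930): to w=0 gives 5645 → profitable ✗; to w=72 gives 10997 − 334×72 = -13051 → no gain ✓.
3 of the 6 constraints hold; not an equilibrium.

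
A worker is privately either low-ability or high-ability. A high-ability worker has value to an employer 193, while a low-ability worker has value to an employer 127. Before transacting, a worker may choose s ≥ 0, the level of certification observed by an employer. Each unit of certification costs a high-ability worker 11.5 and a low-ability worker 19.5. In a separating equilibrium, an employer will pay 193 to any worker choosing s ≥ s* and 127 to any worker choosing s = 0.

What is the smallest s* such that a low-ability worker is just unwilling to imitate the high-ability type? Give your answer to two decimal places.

3.38

A low-ability worker choosing s = 0 receives 127.
Imitating at s* instead would pay 193 at cost 19.5·s*, netting 193 − 19.5·s*.
Indifference: 127 = 193 − 19.5·s*, so s* = (193 − 127) / 19.5 ≈ 3.38.
This is the low-ability type's binding incentive-compatibility constraint; any s ≥ 3.38 sustains separation on that side.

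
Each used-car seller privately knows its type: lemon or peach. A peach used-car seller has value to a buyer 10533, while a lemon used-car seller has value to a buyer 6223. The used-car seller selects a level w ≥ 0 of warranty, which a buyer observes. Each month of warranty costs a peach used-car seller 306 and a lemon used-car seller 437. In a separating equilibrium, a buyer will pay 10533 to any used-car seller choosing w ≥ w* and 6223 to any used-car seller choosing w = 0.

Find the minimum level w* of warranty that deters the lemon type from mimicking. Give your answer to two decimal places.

9.86

A lemon used-car seller choosing w = 0 receives 6223.
Imitating at w* instead would pay 10533 at cost 437·w*, netting 10533 − 437·w*.
Indifference: 6223 = 10533 − 437·w*, so w* = (10533 − 6223) / 437 ≈ 9.86.
At w* the lemon type's incentive constraint just binds; the peach type strictly prefers w* since its per-unit cost is lower.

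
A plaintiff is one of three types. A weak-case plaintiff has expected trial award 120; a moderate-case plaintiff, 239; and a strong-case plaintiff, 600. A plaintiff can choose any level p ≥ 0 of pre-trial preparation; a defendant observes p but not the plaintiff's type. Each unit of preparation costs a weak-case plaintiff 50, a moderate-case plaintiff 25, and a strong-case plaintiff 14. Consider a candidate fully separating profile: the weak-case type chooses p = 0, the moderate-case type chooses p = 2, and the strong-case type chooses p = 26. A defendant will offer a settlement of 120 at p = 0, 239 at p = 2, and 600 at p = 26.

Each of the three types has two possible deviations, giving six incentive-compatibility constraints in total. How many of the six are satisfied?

5

Moderate-case (own payoff 239 − 25×2 = 189): to p=0 gives 120 → no gain ✓; to p=26 gives 600 − 25×26 = -50 → no gain ✓.
Strong-case (own payoff 600 − 14×26 = 236): to p=0 gives 120 → no gain ✓; to p=2 gives 239 − 14×2 = 211 → no gain ✓.
Weak-case (own payoff 120): to p=2 gives 239 − 50×2 = 139 → profitable ✗; to p=26 gives 600 − 50×26 = -700 → no gain ✓.
5 of the 6 constraints hold; not an equilibrium.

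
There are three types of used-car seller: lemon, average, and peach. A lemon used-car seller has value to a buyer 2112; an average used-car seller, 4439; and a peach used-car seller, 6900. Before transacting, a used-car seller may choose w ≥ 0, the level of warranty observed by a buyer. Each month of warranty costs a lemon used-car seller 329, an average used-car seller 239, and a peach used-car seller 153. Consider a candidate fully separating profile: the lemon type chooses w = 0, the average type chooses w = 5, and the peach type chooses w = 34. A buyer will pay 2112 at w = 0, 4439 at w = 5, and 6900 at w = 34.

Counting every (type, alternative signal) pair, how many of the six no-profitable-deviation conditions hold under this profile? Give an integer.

3

Average (own payoff 4439 − 239×5 = 3244): to w=0 gives 2112 → no gain ✓; to w=34 gives 6900 − 239×34 = -1226 → no gain ✓.
Peach (own payoff 6900 − 153×34 = 1698): to w=0 gives 2112 → profitable ✗; to w=5 gives 4439 − 153×5 = 3674 → profitable ✗.
Lemon (own payoff 2112): to w=5 gives 4439 − 329×5 = 2794 → profitable ✗; to w=34 gives 6900 − 329×34 = -4286 → no gain ✓.
3 of the 6 constraints hold; not an equilibrium.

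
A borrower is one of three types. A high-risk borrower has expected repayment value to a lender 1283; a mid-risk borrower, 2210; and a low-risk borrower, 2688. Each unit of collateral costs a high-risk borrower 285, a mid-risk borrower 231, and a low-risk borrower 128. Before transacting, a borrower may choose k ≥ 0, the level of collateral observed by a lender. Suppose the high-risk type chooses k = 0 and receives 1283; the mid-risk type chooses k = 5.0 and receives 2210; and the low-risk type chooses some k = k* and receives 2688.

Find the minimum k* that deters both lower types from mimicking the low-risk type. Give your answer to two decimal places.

7.07

Mid-risk type (on-path payoff 2210 − 231×5.0 = 1055) won't mimic when 1055 ≥ 2688 − 231·k*, i.e. k* ≥ 7.07.
High-risk type (on-path payoff 1283) won't mimic when 1283 ≥ 2688 − 285·k*, i.e. k* ≥ 4.93.
Both must hold, so k* = max(4.93, 7.07) = 7.07. The mid-risk type's constraint binds.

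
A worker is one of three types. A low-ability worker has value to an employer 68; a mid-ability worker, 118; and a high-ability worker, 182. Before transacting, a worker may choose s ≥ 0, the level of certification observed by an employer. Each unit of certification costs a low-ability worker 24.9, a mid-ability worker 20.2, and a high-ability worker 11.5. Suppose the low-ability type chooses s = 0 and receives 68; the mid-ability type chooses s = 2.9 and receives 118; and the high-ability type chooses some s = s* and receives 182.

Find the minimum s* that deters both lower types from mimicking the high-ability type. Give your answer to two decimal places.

6.07

Low-ability type (on-path payoff 68) won't mimic when 68 ≥ 182 − 24.9·s*, i.e. s* ≥ 4.58.
Mid-ability type (on-path payoff 118 − 20.2×2.9 = 59.42) won't mimic when 59.42 ≥ 182 − 20.2·s*, i.e. s* ≥ 6.07.
Both must hold, so s* = max(4.58, 6.07) = 6.07. The mid-ability type's constraint binds.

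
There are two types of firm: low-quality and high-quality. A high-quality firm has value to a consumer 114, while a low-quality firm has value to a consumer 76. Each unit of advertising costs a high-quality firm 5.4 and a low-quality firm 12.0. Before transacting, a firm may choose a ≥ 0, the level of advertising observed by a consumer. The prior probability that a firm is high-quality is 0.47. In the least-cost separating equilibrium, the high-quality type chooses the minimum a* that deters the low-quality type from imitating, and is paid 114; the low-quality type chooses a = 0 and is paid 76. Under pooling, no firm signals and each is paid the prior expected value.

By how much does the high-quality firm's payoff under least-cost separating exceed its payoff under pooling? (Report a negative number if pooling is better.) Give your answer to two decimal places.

Least-cost separating signal: a* solves 76 = 114 − 12.0·a*, so a* = (114 − 76)/12.0 ≈ 3.1667.
High-quality type's separating payoff: 114 − 5.4 × a* = 114 − 5.4 × (114 − 76)/12.0 = 114 − 205.2/12.0 = 96.9.
Pooling payoff: 0.47 × 114 + 0.53 × 76 = 93.86.
Difference: 96.9 − 93.86 = 3.04.
The high-quality type prefers to separate.

3.04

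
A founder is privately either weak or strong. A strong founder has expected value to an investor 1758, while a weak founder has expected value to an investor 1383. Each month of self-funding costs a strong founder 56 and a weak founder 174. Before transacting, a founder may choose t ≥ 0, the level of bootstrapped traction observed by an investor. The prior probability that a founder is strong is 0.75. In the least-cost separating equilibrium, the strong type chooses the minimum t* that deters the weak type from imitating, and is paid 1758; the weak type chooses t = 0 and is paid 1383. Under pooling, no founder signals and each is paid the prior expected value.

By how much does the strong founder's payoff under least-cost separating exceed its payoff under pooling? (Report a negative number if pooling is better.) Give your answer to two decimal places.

Least-cost separating signal: t* solves 1383 = 1758 − 174·t*, so t* = (1758 − 1383)/174 ≈ 2.1552.
Strong type's separating payoff: 1758 − 56 × t* = 1758 − 56 × (1758 − 1383)/174 = 1758 − 21000/174 ≈ 1637.3103.
Pooling payoff: 0.75 × 1758 + 0.25 × 1383 = 1664.25.
Difference: 1637.3103 − 1664.25 = -26.9397, i.e. -26.94 to two decimal places.
The strong type would prefer the pooling outcome.

-26.94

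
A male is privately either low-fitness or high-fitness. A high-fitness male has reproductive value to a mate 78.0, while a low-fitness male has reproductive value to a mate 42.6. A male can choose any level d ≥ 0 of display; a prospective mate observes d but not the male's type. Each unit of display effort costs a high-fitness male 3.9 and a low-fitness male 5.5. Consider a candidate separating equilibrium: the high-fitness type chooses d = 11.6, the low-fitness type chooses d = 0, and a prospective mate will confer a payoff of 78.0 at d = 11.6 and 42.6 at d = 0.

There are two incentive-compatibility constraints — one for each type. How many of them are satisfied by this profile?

1

Low-fitness type: stay at 0 → 42.6; mimic → 78.0 − 5.5 × 11.6 = 14.2. IC holds (42.6 ≥ 14.2).
High-fitness type: signal → 78.0 − 3.9 × 11.6 = 32.76; deviate to 0 → 42.6. IC fails (32.76 < 42.6).
1 of 2 constraints hold, so this profile is not an equilibrium.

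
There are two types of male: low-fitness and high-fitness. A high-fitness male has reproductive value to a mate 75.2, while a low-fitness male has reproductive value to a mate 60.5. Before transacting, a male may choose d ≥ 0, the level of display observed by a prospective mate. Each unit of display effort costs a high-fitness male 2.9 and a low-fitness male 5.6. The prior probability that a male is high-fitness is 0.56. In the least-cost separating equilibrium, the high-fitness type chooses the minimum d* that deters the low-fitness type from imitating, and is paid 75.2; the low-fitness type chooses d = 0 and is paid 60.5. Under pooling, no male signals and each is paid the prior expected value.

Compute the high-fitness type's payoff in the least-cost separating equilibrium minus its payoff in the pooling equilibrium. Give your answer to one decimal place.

-1.1

Least-cost separating signal: d* solves 60.5 = 75.2 − 5.6·d*, so d* = (75.2 − 60.5)/5.6 = 2.625.
High-fitness type's separating payoff: 75.2 − 2.9 × d* = 75.2 − 2.9 × (75.2 − 60.5)/5.6 = 75.2 − 42.63/5.6 ≈ 67.588.
Pooling payoff: 0.56 × 75.2 + 0.44 × 60.5 = 68.732.
Difference: 67.588 − 68.732 = -1.144, i.e. -1.1 to one decimal place.
The high-fitness type would prefer the pooling outcome.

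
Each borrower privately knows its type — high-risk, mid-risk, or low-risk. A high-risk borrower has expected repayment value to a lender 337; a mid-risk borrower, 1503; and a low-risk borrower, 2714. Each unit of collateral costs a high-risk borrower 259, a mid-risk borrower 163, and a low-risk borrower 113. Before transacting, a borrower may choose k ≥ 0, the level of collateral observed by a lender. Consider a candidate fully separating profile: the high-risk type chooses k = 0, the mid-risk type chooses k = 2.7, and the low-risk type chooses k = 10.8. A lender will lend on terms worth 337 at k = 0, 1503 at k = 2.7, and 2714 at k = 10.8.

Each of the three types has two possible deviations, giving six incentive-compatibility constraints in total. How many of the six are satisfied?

5

High-risk (own payoff 337): to k=2.7 gives 1503 − 259×2.7 = 803.7 → profitable ✗; to k=10.8 gives 2714 − 259×10.8 = -83.2 → no gain ✓.
Low-risk (own payoff 2714 − 113×10.8 = 1493.6): to k=0 gives 337 → no gain ✓; to k=2.7 gives 1503 − 113×2.7 = 1197.9 → no gain ✓.
Mid-risk (own payoff 1503 − 163×2.7 = 1062.9): to k=0 gives 337 → no gain ✓; to k=10.8 gives 2714 − 163×10.8 = 953.6 → no gain ✓.
5 of the 6 constraints hold; not an equilibrium.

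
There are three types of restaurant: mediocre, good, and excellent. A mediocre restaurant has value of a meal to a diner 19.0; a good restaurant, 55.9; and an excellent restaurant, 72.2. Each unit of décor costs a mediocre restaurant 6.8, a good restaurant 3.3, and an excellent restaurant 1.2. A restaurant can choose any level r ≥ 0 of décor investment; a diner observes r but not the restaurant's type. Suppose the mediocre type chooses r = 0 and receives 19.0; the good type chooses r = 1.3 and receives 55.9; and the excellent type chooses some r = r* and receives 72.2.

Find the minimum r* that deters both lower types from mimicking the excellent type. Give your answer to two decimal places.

7.82

Mediocre type (on-path payoff 19.0) won't mimic when 19.0 ≥ 72.2 − 6.8·r*, i.e. r* ≥ 7.82.
Good type (on-path payoff 55.9 − 3.3×1.3 = 51.61) won't mimic when 51.61 ≥ 72.2 − 3.3·r*, i.e. r* ≥ 6.24.
Both must hold, so r* = max(7.82, 6.24) = 7.82. The mediocre type's constraint binds.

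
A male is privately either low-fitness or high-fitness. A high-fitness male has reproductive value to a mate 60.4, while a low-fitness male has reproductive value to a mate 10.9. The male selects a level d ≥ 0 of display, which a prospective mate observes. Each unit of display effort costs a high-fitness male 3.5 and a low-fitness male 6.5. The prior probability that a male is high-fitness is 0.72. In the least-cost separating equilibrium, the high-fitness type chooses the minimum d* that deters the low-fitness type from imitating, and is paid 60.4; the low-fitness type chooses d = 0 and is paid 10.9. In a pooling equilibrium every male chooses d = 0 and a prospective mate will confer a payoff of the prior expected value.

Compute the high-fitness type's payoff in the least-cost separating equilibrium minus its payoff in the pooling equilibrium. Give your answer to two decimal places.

Least-cost separating signal: d* solves 10.9 = 60.4 − 6.5·d*, so d* = (60.4 − 10.9)/6.5 ≈ 7.6154.
High-fitness type's separating payoff: 60.4 − 3.5 × d* = 60.4 − 3.5 × (60.4 − 10.9)/6.5 = 60.4 − 173.25/6.5 ≈ 33.7462.
Pooling payoff: 0.72 × 60.4 + 0.28 × 10.9 = 46.54.
Difference: 33.7462 − 46.54 = -12.7938, i.e. -12.79 to two decimal places.
The high-fitness type would prefer the pooling outcome.

-12.79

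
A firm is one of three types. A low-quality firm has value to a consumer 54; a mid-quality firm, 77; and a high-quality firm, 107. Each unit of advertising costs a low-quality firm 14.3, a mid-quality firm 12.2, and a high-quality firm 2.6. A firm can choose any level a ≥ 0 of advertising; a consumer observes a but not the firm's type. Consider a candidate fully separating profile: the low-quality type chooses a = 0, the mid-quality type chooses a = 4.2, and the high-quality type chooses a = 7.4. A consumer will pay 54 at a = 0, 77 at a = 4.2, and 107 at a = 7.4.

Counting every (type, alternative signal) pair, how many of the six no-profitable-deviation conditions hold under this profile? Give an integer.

5

High-quality (own payoff 107 − 2.6×7.4 = 87.76): to a=0 gives 54 → no gain ✓; to a=4.2 gives 77 − 2.6×4.2 = 66.08 → no gain ✓.
Mid-quality (own payoff 77 − 12.2×4.2 = 25.76): to a=0 gives 54 → profitable ✗; to a=7.4 gives 107 − 12.2×7.4 = 16.72 → no gain ✓.
Low-quality (own payoff 54): to a=4.2 gives 77 − 14.3×4.2 = 16.94 → no gain ✓; to a=7.4 gives 107 − 14.3×7.4 = 1.18 → no gain ✓.
5 of the 6 constraints hold; not an equilibrium.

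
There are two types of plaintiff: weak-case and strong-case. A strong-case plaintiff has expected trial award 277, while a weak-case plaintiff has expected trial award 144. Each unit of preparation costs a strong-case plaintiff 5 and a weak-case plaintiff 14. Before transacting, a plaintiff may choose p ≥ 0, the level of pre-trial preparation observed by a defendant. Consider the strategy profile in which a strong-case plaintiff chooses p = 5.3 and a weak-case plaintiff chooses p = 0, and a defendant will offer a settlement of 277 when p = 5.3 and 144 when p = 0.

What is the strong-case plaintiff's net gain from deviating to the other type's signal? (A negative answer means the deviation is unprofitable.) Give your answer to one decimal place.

Playing p = 5.3 the strong-case plaintiff receives 277 − 5 × 5.3 = 250.5.
Deviating to p = 0 yields 144 instead.
Gain from deviating: 144 − 250.5 = -106.5.
The gain is negative, so the strong-case type's incentive-compatibility constraint is satisfied.

-106.5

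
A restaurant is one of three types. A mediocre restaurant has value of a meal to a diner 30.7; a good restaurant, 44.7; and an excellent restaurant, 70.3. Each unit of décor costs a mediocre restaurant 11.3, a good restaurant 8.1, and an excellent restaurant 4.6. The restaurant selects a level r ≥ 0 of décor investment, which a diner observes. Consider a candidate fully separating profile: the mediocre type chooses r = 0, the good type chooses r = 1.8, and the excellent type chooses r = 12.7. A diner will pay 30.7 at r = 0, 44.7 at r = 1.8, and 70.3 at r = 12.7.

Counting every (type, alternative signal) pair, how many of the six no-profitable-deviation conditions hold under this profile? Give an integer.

Mediocre (own payoff 30.7): to r=1.8 gives 44.7 − 11.3×1.8 = 24.36 → no gain ✓; to r=12.7 gives 70.3 − 11.3×12.7 = -73.21 → no gain ✓.
Excellent (own payoff 70.3 − 4.6×12.7 = 11.88): to r=0 gives 30.7 → profitable ✗; to r=1.8 gives 44.7 − 4.6×1.8 = 36.42 → profitable ✗.
Good (own payoff 44.7 − 8.1×1.8 = 30.12): to r=0 gives 30.7 → profitable ✗; to r=12.7 gives 70.3 − 8.1×12.7 = -32.57 → no gain ✓.
3 of the 6 constraints hold; not an equilibrium.

3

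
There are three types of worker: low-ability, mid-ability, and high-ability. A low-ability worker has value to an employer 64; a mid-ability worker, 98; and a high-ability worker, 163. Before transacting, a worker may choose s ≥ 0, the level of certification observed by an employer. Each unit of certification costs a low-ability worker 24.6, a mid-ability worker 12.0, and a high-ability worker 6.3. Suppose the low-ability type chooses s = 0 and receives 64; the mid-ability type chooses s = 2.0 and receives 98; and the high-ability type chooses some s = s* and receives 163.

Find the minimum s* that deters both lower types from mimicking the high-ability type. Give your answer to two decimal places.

Low-ability type (on-path payoff 64) won't mimic when 64 ≥ 163 − 24.6·s*, i.e. s* ≥ 4.02.
Mid-ability type (on-path payoff 98 − 12.0×2.0 = 74) won't mimic when 74 ≥ 163 − 12.0·s*, i.e. s* ≥ 7.42.
Both must hold, so s* = max(4.02, 7.42) = 7.42. The mid-ability type's constraint binds.

7.42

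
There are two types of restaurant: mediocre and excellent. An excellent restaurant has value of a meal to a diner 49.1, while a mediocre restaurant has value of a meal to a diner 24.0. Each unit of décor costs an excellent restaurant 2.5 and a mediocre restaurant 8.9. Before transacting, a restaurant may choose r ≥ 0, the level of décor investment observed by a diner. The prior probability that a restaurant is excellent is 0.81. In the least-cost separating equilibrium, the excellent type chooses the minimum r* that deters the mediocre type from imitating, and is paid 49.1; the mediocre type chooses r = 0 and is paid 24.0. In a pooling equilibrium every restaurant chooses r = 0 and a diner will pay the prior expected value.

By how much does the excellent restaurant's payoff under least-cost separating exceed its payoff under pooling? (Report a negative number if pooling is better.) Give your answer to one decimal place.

-2.3

Least-cost separating signal: r* solves 24.0 = 49.1 − 8.9·r*, so r* = (49.1 − 24.0)/8.9 ≈ 2.8202.
Excellent type's separating payoff: 49.1 − 2.5 × r* = 49.1 − 2.5 × (49.1 − 24.0)/8.9 = 49.1 − 62.75/8.9 ≈ 42.049.
Pooling payoff: 0.81 × 49.1 + 0.19 × 24.0 = 44.331.
Difference: 42.049 − 44.331 = -2.282, i.e. -2.3 to one decimal place.
The excellent type would prefer the pooling outcome.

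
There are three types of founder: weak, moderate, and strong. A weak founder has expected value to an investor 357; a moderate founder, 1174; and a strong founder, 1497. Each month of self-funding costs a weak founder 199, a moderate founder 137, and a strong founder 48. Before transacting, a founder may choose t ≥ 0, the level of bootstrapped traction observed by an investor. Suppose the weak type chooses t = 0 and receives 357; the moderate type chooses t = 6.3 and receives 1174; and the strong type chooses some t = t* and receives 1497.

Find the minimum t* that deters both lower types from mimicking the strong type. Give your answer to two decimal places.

Weak type (on-path payoff 357) won't mimic when 357 ≥ 1497 − 199·t*, i.e. t* ≥ 5.73.
Moderate type (on-path payoff 1174 − 137×6.3 = 310.9) won't mimic when 310.9 ≥ 1497 − 137·t*, i.e. t* ≥ 8.66.
Both must hold, so t* = max(5.73, 8.66) = 8.66. The moderate type's constraint binds.

8.66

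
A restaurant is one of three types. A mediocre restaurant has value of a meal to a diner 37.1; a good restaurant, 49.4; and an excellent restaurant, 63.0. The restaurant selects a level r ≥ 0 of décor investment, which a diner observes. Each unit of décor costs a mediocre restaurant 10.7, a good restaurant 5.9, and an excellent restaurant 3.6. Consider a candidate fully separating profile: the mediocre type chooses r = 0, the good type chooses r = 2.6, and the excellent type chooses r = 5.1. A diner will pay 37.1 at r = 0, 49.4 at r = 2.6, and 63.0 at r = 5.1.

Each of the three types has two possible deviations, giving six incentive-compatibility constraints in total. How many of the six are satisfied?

5

Mediocre (own payoff 37.1): to r=2.6 gives 49.4 − 10.7×2.6 = 21.58 → no gain ✓; to r=5.1 gives 63.0 − 10.7×5.1 = 8.43 → no gain ✓.
Good (own payoff 49.4 − 5.9×2.6 = 34.06): to r=0 gives 37.1 → profitable ✗; to r=5.1 gives 63.0 − 5.9×5.1 = 32.91 → no gain ✓.
Excellent (own payoff 63.0 − 3.6×5.1 = 44.64): to r=0 gives 37.1 → no gain ✓; to r=2.6 gives 49.4 − 3.6×2.6 = 40.04 → no gain ✓.
5 of the 6 constraints hold; not an equilibrium.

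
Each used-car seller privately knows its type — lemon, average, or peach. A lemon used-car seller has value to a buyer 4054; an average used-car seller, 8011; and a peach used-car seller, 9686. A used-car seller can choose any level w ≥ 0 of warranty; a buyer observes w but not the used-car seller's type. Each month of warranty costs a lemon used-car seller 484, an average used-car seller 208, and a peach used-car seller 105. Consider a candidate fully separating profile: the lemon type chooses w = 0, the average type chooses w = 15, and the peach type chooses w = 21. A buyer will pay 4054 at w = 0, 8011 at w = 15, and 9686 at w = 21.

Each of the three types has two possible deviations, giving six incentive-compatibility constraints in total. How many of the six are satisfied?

5

Lemon (own payoff 4054): to w=15 gives 8011 − 484×15 = 751 → no gain ✓; to w=21 gives 9686 − 484×21 = -478 → no gain ✓.
Average (own payoff 8011 − 208×15 = 4891): to w=0 gives 4054 → no gain ✓; to w=21 gives 9686 − 208×21 = 5318 → profitable ✗.
Peach (own payoff 9686 − 105×21 = 7481): to w=0 gives 4054 → no gain ✓; to w=15 gives 8011 − 105×15 = 6436 → no gain ✓.
5 of the 6 constraints hold; not an equilibrium.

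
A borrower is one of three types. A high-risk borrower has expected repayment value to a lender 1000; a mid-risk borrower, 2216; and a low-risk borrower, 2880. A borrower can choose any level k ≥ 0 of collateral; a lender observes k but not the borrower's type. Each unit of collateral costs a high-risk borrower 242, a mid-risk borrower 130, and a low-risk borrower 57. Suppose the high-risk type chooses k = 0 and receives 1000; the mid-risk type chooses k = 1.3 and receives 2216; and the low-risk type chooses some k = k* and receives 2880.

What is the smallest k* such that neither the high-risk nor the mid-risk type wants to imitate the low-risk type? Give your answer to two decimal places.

7.77

Mid-risk type (on-path payoff 2216 − 130×1.3 = 2047) won't mimic when 2047 ≥ 2880 − 130·k*, i.e. k* ≥ 6.41.
High-risk type (on-path payoff 1000) won't mimic when 1000 ≥ 2880 − 242·k*, i.e. k* ≥ 7.77.
Both must hold, so k* = max(7.77, 6.41) = 7.77. The high-risk type's constraint binds.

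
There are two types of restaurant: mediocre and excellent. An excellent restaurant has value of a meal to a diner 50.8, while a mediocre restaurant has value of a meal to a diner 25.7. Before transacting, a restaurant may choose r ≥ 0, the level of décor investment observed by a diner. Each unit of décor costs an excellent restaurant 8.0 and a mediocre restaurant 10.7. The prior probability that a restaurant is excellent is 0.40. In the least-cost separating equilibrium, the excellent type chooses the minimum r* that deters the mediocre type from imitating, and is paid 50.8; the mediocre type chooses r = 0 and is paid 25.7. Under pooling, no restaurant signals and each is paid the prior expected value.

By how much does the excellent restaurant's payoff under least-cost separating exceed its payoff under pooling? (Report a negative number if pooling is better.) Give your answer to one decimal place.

Least-cost separating signal: r* solves 25.7 = 50.8 − 10.7·r*, so r* = (50.8 − 25.7)/10.7 ≈ 2.3458.
Excellent type's separating payoff: 50.8 − 8.0 × r* = 50.8 − 8.0 × (50.8 − 25.7)/10.7 = 50.8 − 200.8/10.7 ≈ 32.034.
Pooling payoff: 0.40 × 50.8 + 0.60 × 25.7 = 35.74.
Difference: 32.034 − 35.74 = -3.706, i.e. -3.7 to one decimal place.
The excellent type would prefer the pooling outcome.

-3.7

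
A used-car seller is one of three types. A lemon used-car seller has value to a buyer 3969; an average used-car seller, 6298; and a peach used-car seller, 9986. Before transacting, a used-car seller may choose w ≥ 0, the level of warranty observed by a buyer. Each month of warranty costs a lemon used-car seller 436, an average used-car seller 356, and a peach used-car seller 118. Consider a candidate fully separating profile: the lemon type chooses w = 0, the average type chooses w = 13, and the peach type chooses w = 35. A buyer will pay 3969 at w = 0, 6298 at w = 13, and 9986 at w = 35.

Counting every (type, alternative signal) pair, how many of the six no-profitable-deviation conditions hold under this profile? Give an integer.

5

Lemon (own payoff 3969): to w=13 gives 6298 − 436×13 = 630 → no gain ✓; to w=35 gives 9986 − 436×35 = -5274 → no gain ✓.
Average (own payoff 6298 − 356×13 = 1670): to w=0 gives 3969 → profitable ✗; to w=35 gives 9986 − 356×35 = -2474 → no gain ✓.
Peach (own payoff 9986 − 118×35 = 5856): to w=0 gives 3969 → no gain ✓; to w=13 gives 6298 − 118×13 = 4764 → no gain ✓.
5 of the 6 constraints hold; not an equilibrium.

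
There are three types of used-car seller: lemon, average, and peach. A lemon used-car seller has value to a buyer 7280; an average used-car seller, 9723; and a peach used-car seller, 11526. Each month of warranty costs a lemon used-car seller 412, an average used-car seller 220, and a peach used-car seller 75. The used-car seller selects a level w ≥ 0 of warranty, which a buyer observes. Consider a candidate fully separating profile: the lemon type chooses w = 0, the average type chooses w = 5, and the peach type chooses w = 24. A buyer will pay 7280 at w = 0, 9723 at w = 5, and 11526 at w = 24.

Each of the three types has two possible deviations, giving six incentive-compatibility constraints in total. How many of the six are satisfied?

Lemon (own payoff 7280): to w=5 gives 9723 − 412×5 = 7663 → profitable ✗; to w=24 gives 11526 − 412×24 = 1638 → no gain ✓.
Average (own payoff 9723 − 220×5 = 8623): to w=0 gives 7280 → no gain ✓; to w=24 gives 11526 − 220×24 = 6246 → no gain ✓.
Peach (own payoff 11526 − 75×24 = 9726): to w=0 gives 7280 → no gain ✓; to w=5 gives 9723 − 75×5 = 9348 → no gain ✓.
5 of the 6 constraints hold; not an equilibrium.

5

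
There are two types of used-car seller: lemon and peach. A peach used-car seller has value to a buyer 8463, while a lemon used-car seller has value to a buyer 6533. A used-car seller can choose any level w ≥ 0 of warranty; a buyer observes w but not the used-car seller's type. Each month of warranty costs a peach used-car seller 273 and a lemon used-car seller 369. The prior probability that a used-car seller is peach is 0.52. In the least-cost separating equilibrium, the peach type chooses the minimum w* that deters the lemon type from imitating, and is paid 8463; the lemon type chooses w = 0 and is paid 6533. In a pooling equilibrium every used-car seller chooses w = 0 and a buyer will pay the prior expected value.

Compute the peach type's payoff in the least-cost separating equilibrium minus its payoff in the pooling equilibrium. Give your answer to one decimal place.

Least-cost separating signal: w* solves 6533 = 8463 − 369·w*, so w* = (8463 − 6533)/369 ≈ 5.2304.
Peach type's separating payoff: 8463 − 273 × w* = 8463 − 273 × (8463 − 6533)/369 = 8463 − 526890/369 ≈ 7035.114.
Pooling payoff: 0.52 × 8463 + 0.48 × 6533 = 7536.6.
Difference: 7035.114 − 7536.6 = -501.486, i.e. -501.5 to one decimal place.
The peach type would prefer the pooling outcome.

-501.5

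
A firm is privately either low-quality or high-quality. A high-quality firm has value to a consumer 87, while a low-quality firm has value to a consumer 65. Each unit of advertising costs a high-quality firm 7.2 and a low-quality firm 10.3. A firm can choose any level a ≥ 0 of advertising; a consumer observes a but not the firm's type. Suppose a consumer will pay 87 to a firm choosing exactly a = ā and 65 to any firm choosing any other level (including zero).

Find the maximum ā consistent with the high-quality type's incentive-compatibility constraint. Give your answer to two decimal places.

Choosing ā yields the high-quality type 87 − 7.2·ā; choosing zero yields 65.
The high-quality type is indifferent at 87 − 7.2·ā = 65, i.e. ā = (87 − 65) / 7.2 ≈ 3.06.
For any ā above 3.06 the high-quality type would rather pool at zero, so separation collapses.

3.06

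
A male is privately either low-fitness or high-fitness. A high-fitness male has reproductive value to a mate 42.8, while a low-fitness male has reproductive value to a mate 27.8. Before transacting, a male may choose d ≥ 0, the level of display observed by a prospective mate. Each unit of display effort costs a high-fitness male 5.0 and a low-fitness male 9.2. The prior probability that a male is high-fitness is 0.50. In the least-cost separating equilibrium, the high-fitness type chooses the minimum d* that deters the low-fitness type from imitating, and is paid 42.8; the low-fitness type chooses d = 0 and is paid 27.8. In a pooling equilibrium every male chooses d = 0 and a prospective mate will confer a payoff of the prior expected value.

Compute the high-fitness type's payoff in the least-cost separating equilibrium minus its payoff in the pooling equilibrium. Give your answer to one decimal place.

-0.7

Least-cost separating signal: d* solves 27.8 = 42.8 − 9.2·d*, so d* = (42.8 − 27.8)/9.2 ≈ 1.6304.
High-fitness type's separating payoff: 42.8 − 5.0 × d* = 42.8 − 5.0 × (42.8 − 27.8)/9.2 = 42.8 − 75/9.2 ≈ 34.648.
Pooling payoff: 0.50 × 42.8 + 0.50 × 27.8 = 35.3.
Difference: 34.648 − 35.3 = -0.652, i.e. -0.7 to one decimal place.
The high-fitness type would prefer the pooling outcome.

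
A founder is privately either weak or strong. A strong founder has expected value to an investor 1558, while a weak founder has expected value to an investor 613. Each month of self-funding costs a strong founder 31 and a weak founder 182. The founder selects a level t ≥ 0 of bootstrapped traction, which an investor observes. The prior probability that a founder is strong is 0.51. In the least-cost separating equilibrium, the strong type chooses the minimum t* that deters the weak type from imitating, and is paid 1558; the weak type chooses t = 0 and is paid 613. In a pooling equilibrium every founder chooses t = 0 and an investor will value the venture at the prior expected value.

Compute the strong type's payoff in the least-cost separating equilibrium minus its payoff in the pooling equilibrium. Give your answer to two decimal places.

Least-cost separating signal: t* solves 613 = 1558 − 182·t*, so t* = (1558 − 613)/182 ≈ 5.1923.
Strong type's separating payoff: 1558 − 31 × t* = 1558 − 31 × (1558 − 613)/182 = 1558 − 29295/182 ≈ 1397.0385.
Pooling payoff: 0.51 × 1558 + 0.49 × 613 = 1094.95.
Difference: 1397.0385 − 1094.95 = 302.0885, i.e. 302.09 to two decimal places.
The strong type prefers to separate.

302.09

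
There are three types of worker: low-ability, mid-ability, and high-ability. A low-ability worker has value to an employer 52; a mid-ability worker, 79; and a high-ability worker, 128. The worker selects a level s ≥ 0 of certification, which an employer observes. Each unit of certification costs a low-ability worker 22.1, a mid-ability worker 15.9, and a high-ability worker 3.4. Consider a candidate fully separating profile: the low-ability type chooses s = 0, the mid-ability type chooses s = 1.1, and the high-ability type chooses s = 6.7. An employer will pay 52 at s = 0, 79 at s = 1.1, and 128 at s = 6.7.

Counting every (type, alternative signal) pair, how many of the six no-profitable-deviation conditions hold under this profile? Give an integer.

Low-ability (own payoff 52): to s=1.1 gives 79 − 22.1×1.1 = 54.69 → profitable ✗; to s=6.7 gives 128 − 22.1×6.7 = -20.07 → no gain ✓.
Mid-ability (own payoff 79 − 15.9×1.1 = 61.51): to s=0 gives 52 → no gain ✓; to s=6.7 gives 128 − 15.9×6.7 = 21.47 → no gain ✓.
High-ability (own payoff 128 − 3.4×6.7 = 105.22): to s=0 gives 52 → no gain ✓; to s=1.1 gives 79 − 3.4×1.1 = 75.26 → no gain ✓.
5 of the 6 constraints hold; not an equilibrium.

5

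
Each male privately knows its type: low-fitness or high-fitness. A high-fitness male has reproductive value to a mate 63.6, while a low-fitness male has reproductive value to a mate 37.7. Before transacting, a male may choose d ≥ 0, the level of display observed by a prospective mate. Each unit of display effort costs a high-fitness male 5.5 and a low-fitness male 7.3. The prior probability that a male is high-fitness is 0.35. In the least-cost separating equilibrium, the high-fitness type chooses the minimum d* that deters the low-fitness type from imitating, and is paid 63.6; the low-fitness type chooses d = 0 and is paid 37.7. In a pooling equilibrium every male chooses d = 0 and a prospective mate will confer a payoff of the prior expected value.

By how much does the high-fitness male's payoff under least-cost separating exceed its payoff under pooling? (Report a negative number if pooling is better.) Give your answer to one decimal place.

Least-cost separating signal: d* solves 37.7 = 63.6 − 7.3·d*, so d* = (63.6 − 37.7)/7.3 ≈ 3.5479.
High-fitness type's separating payoff: 63.6 − 5.5 × d* = 63.6 − 5.5 × (63.6 − 37.7)/7.3 = 63.6 − 142.45/7.3 ≈ 44.086.
Pooling payoff: 0.35 × 63.6 + 0.65 × 37.7 = 46.765.
Difference: 44.086 − 46.765 = -2.679, i.e. -2.7 to one decimal place.
The high-fitness type would prefer the pooling outcome.

-2.7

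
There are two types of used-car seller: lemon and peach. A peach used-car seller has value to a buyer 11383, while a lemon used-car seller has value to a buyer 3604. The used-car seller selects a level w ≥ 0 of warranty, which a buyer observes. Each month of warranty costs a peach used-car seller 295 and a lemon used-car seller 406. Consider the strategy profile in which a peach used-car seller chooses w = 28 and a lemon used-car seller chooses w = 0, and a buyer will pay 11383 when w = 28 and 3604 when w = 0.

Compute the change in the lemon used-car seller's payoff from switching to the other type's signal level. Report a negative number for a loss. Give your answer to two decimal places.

-3589.00

Playing w = 0 the lemon used-car seller receives 3604.
Deviating to w = 28 brings payment 11383 at cost 406 × 28 = 11368, netting 15.
Gain from deviating: 15 − 3604 = -3589.00.
The gain is negative, so the lemon type's incentive-compatibility constraint is satisfied.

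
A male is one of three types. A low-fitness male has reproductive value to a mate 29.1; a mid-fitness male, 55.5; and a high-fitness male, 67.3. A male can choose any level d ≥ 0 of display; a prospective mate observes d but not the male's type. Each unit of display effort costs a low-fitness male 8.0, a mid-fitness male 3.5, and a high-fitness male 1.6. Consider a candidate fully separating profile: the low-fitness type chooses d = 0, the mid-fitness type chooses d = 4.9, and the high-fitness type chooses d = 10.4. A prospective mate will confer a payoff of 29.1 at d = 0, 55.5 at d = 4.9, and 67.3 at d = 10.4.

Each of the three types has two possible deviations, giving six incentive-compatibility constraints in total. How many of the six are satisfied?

6

Low-fitness (own payoff 29.1): to d=4.9 gives 55.5 − 8.0×4.9 = 16.3 → no gain ✓; to d=10.4 gives 67.3 − 8.0×10.4 = -15.9 → no gain ✓.
High-fitness (own payoff 67.3 − 1.6×10.4 = 50.66): to d=0 gives 29.1 → no gain ✓; to d=4.9 gives 55.5 − 1.6×4.9 = 47.66 → no gain ✓.
Mid-fitness (own payoff 55.5 − 3.5×4.9 = 38.35): to d=0 gives 29.1 → no gain ✓; to d=10.4 gives 67.3 − 3.5×10.4 = 30.9 → no gain ✓.
6 of the 6 constraints hold; this profile is a separating equilibrium.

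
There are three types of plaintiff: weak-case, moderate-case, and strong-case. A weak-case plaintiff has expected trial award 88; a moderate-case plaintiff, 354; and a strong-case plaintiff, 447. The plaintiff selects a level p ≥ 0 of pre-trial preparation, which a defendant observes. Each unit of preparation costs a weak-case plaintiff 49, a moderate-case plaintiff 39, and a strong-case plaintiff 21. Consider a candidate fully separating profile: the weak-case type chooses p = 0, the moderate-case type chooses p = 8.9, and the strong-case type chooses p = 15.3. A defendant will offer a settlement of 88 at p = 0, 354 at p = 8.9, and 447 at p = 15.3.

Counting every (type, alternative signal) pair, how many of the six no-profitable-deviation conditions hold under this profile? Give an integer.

4

Weak-case (own payoff 88): to p=8.9 gives 354 − 49×8.9 = -82.1 → no gain ✓; to p=15.3 gives 447 − 49×15.3 = -302.7 → no gain ✓.
Moderate-case (own payoff 354 − 39×8.9 = 6.9): to p=0 gives 88 → profitable ✗; to p=15.3 gives 447 − 39×15.3 = -149.7 → no gain ✓.
Strong-case (own payoff 447 − 21×15.3 = 125.7): to p=0 gives 88 → no gain ✓; to p=8.9 gives 354 − 21×8.9 = 167.1 → profitable ✗.
4 of the 6 constraints hold; not an equilibrium.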